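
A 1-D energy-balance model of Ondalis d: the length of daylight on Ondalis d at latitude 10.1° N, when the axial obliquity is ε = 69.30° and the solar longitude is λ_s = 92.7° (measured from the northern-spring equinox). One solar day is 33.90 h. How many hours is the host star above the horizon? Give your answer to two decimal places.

22.20 h

Solar declination: sin δ = sin ε · sin λ_s = sin 69.30° × sin 92.7° = 0.93441, so δ = +69.132°.
cos H₀ = −tan φ · tan δ = −tan(+10.1°) × tan(+69.132°) = -0.4673, so H₀ = 2.0570 rad = 117.86°.
Daylight = 2H₀/(2π) × 33.90 h = (2.0570/π) × 33.90 = 22.20 h.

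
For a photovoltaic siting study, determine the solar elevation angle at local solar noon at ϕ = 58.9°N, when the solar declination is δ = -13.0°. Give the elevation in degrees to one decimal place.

At local noon the hour angle is zero, so the zenith angle equals |ϕ − δ| = |+58.9° − (-13.000°)| = 71.900°.
Elevation = 90° − 71.900° = 18.1°.

18.1°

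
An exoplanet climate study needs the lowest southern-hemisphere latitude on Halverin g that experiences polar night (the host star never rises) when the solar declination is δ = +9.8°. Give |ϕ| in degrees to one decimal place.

Polar night requires cos h₀ = −tan ϕ tan δ ≥ 1, i.e. tan ϕ tan δ ≤ −1.
The boundary is |tan ϕ| · |tan δ| = 1, so |ϕ| = 90° − |δ| = 90° − 9.8° = 80.2° in the southern hemisphere.

|ϕ| = 80.2°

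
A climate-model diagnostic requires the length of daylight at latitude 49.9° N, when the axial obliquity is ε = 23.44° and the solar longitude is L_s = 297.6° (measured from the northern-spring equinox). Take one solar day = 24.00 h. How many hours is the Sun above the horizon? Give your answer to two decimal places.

8.46 h

Solar declination: sin δ = sin ε · sin L_s = sin 23.44° × sin 297.6° = -0.35252, so δ = -20.642°.
cos h₀ = −tan ϕ · tan δ = −tan(+49.9°) × tan(-20.642°) = 0.4474, so h₀ = 1.1070 rad = 63.43°.
Daylight = 2h₀/(2π) × 24.00 h = (1.1070/π) × 24.00 = 8.46 h.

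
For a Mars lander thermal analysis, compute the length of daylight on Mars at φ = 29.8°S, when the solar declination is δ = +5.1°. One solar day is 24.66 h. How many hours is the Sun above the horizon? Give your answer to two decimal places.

cos H₀ = −tan φ · tan δ = −tan(-29.8°) × tan(+5.100°) = 0.0511, so H₀ = 1.5197 rad = 87.07°.
Daylight = 2H₀/(2π) × 24.66 h = (1.5197/π) × 24.66 = 11.93 h.

11.93 h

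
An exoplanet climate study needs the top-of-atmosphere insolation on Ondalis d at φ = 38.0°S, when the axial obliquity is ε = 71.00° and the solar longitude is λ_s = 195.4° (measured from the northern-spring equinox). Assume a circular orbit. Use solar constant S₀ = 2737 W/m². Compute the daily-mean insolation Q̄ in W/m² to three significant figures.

Q̄ ≈ 890 W/m²

Solar declination: sin δ = sin ε · sin λ_s = sin 71.00° × sin 195.4° = -0.25109, so δ = -14.542°.
cos H₀ = −tan(-38.0°) tan(-14.542°) = -0.2027, H₀ = 1.7749 rad.
Bracket: H₀ sin φ sin δ + cos φ cos δ sin H₀ = 1.7749×-0.61566×-0.25109 + 0.78801×0.96796×0.97925 = 0.274375 + 0.746935 = 1.021310.
Q̄ = (S₀/π) × [bracket] = (2737/π) × 1.021310 = 889.8 W/m².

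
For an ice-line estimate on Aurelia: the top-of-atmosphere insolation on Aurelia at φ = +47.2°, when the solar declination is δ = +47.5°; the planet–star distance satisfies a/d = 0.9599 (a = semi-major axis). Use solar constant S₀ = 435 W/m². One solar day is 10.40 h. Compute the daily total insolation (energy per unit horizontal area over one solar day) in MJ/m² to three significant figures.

8.12 MJ/m²

cos H₀ = −tan(+47.2°) tan(+47.500°) = -1.1785 ≤ −1 ⇒ polar day, H₀ = π.
Bracket: H₀ sin φ sin δ + cos φ cos δ sin H₀ = 3.1416×0.73373×0.73728 + 0.67944×0.67559×0.00000 = 1.699494 + 0.000000 = 1.699494.
Inverse-square distance factor (a/d)² = 0.9599² = 0.921408.
Q̄ = (S₀/π) × 0.921408 × [bracket] = (435/π) × 0.921408 × 1.699494 = 216.83 W/m².
Daily total = Q̄ × 10.40 h × 3600 s/h = 216.83 × 10.40 × 3600 / 10⁶ = 8.118 MJ/m².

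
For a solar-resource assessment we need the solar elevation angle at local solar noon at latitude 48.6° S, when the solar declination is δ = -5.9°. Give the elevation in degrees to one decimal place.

47.3°

At local noon the hour angle is zero, so the zenith angle equals |ϕ − δ| = |-48.6° − (-5.900°)| = 42.700°.
Elevation = 90° − 42.700° = 47.3°.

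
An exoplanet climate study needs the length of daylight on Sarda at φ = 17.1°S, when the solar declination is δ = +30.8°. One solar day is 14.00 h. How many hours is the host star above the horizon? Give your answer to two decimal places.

cos H₀ = −tan φ · tan δ = −tan(-17.1°) × tan(+30.800°) = 0.1834, so H₀ = 1.3864 rad = 79.43°.
Daylight = 2H₀/(2π) × 14.00 h = (1.3864/π) × 14.00 = 6.18 h.

6.18 h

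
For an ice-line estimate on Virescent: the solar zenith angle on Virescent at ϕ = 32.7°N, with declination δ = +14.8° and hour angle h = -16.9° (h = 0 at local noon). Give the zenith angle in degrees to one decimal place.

cos θ_z = sin ϕ sin δ + cos ϕ cos δ cos h = 0.138002 + 0.778456 = 0.916458.
θ_z = arccos(0.916458) = 23.6°.

θ_z = 23.6°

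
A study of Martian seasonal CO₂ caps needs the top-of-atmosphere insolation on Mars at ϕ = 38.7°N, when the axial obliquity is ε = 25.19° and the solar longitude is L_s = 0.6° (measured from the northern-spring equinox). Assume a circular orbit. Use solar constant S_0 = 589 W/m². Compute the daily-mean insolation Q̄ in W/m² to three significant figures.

Solar declination: sin δ = sin ε · sin L_s = sin 25.19° × sin 0.6° = 0.00446, so δ = +0.255°.
cos h₀ = −tan(+38.7°) tan(+0.255°) = -0.0036, h₀ = 1.5744 rad.
Bracket: h₀ sin ϕ sin δ + cos ϕ cos δ sin h₀ = 1.5744×0.62524×0.00446 + 0.78043×0.99999×0.99999 = 0.004390 + 0.780414 = 0.784804.
Q̄ = (S_0/π) × [bracket] = (589/π) × 0.784804 = 147.1 W/m².

Q̄ ≈ 147 W/m²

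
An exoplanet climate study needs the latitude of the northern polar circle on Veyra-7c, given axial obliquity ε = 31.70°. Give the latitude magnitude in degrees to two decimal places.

58.30°

The polar circle is the lowest latitude that experiences at least one full rotation of continuous daylight at the northern-summer solstice; it lies at |φ| = 90° − ε = 90° − 31.70° = 58.30°.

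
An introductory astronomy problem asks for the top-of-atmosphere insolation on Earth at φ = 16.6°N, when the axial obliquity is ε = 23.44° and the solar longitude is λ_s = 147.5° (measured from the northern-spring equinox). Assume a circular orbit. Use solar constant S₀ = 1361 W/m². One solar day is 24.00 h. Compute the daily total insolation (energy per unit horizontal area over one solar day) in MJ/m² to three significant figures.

Solar declination: sin δ = sin ε · sin λ_s = sin 23.44° × sin 147.5° = 0.21373, so δ = +12.341°.
cos H₀ = −tan(+16.6°) tan(+12.341°) = -0.0652, H₀ = 1.6361 rad.
Bracket: H₀ sin φ sin δ + cos φ cos δ sin H₀ = 1.6361×0.28569×0.21373 + 0.95832×0.97689×0.99787 = 0.099901 + 0.934179 = 1.034080.
Q̄ = (S₀/π) × [bracket] = (1361/π) × 1.034080 = 447.98 W/m².
Daily total = Q̄ × 24.00 h × 3600 s/h = 447.98 × 24.00 × 3600 / 10⁶ = 38.71 MJ/m².

38.7 MJ/m²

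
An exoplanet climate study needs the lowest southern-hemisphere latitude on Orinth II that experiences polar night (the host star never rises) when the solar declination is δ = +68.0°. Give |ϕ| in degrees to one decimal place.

Polar night requires cos h₀ = −tan ϕ tan δ ≥ 1, i.e. tan ϕ tan δ ≤ −1.
The boundary is |tan ϕ| · |tan δ| = 1, so |ϕ| = 90° − |δ| = 90° − 68.0° = 22.0° in the southern hemisphere.

|ϕ| = 22.0°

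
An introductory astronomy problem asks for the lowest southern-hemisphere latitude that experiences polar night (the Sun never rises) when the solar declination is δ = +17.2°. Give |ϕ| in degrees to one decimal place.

Polar night requires cos h₀ = −tan ϕ tan δ ≥ 1, i.e. tan ϕ tan δ ≤ −1.
The boundary is |tan ϕ| · |tan δ| = 1, so |ϕ| = 90° − |δ| = 90° − 17.2° = 72.8° in the southern hemisphere.

|ϕ| = 72.8°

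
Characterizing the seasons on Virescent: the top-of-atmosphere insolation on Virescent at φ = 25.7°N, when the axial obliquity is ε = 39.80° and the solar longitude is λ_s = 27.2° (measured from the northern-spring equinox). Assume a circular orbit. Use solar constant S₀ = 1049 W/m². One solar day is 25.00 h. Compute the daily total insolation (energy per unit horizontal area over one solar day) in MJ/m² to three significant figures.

Solar declination: sin δ = sin ε · sin λ_s = sin 39.80° × sin 27.2° = 0.29259, so δ = +17.013°.
cos H₀ = −tan(+25.7°) tan(+17.013°) = -0.1473, H₀ = 1.7186 rad.
Bracket: H₀ sin φ sin δ + cos φ cos δ sin H₀ = 1.7186×0.43366×0.29259 + 0.90108×0.95624×0.98910 = 0.218064 + 0.852257 = 1.070321.
Q̄ = (S₀/π) × [bracket] = (1049/π) × 1.070321 = 357.39 W/m².
Daily total = Q̄ × 25.00 h × 3600 s/h = 357.39 × 25.00 × 3600 / 10⁶ = 32.17 MJ/m².

32.2 MJ/m²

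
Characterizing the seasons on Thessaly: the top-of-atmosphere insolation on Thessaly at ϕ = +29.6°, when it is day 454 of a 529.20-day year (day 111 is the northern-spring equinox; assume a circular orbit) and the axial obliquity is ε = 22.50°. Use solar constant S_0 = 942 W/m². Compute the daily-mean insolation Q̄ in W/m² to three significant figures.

Solar longitude: L_s = 360° × (454 − 111)/529.20 = 233.333°.
sin δ = sin 22.50° × sin 233.333° = -0.30696, so δ = -17.876°.
cos h₀ = −tan(+29.6°) tan(-17.876°) = 0.1832, h₀ = 1.3865 rad.
Bracket: h₀ sin ϕ sin δ + cos ϕ cos δ sin h₀ = 1.3865×0.49394×-0.30696 + 0.86949×0.95172×0.98307 = -0.210221 + 0.813501 = 0.603280.
Q̄ = (S_0/π) × [bracket] = (942/π) × 0.603280 = 180.9 W/m².

Q̄ ≈ 181 W/m²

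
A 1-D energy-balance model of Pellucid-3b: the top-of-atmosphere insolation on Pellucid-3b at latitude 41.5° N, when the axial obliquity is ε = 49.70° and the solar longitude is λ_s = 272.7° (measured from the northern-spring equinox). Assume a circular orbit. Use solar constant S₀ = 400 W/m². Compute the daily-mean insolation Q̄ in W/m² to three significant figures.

Q̄ ≈ 0.00 W/m²

Solar declination: sin δ = sin ε · sin λ_s = sin 49.70° × sin 272.7° = -0.76182, so δ = -49.625°.
cos H₀ = −tan(+41.5°) tan(-49.625°) = 1.0405 ≥ 1 ⇒ polar night, H₀ = 0 and Q̄ = 0.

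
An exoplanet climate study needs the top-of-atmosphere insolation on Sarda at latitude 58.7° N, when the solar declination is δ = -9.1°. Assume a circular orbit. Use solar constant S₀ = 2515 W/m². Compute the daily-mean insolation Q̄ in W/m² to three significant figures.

cos H₀ = −tan(+58.7°) tan(-9.100°) = 0.2634, H₀ = 1.3042 rad.
Bracket: H₀ sin φ sin δ + cos φ cos δ sin H₀ = 1.3042×0.85446×-0.15816 + 0.51952×0.98741×0.96468 = -0.176251 + 0.494861 = 0.318610.
Q̄ = (S₀/π) × [bracket] = (2515/π) × 0.318610 = 255.1 W/m².

Q̄ ≈ 255 W/m²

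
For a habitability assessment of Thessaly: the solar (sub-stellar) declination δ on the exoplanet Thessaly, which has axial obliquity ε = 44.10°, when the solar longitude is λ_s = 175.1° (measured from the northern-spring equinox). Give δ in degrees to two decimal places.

sin δ = sin ε · sin λ_s = sin 44.10° × sin 175.1° = 0.059443.
δ = arcsin(0.059443) = +3.41°.

δ = +3.41°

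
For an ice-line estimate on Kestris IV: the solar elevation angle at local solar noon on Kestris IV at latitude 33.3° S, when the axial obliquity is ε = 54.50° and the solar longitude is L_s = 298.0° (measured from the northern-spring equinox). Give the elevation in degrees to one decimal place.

Solar declination: sin δ = sin ε · sin L_s = sin 54.50° × sin 298.0° = -0.71882, so δ = -45.957°.
At local noon the hour angle is zero, so the zenith angle equals |ϕ − δ| = |-33.3° − (-45.957°)| = 12.657°.
Elevation = 90° − 12.657° = 77.3°.

77.3°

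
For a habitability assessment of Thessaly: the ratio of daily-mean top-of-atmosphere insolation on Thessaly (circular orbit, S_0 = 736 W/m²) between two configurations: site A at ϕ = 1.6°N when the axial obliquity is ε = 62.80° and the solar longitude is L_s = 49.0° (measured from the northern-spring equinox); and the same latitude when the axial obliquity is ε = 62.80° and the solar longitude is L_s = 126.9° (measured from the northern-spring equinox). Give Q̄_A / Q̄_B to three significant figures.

— Configuration A (ϕ=+1.6°):
Solar declination: sin δ = sin ε · sin L_s = sin 62.80° × sin 49.0° = 0.67125, so δ = +42.164°.
cos h₀ = −tan(+1.6°) tan(+42.164°) = -0.0253, h₀ = 1.5961 rad.
Bracket: h₀ sin ϕ sin δ + cos ϕ cos δ sin h₀ = 1.5961×0.02792×0.67125 + 0.99961×0.74123×0.99968 = 0.029913 + 0.740704 = 0.770617.
Q̄ = (S_0/π) × [bracket] = (736/π) × 0.770617 = 180.54 W/m².
— Configuration B (ϕ=+1.6°):
Solar declination: sin δ = sin ε · sin L_s = sin 62.80° × sin 126.9° = 0.71125, so δ = +45.337°.
cos h₀ = −tan(+1.6°) tan(+45.337°) = -0.0283, h₀ = 1.5991 rad.
Bracket: h₀ sin ϕ sin δ + cos ϕ cos δ sin h₀ = 1.5991×0.02792×0.71125 + 0.99961×0.70294×0.99960 = 0.031755 + 0.702385 = 0.734140.
Q̄ = (S_0/π) × [bracket] = (736/π) × 0.734140 = 171.99 W/m².
Ratio Q̄_A / Q̄_B = 180.54 / 171.99 = 1.050.

Q̄_A / Q̄_B ≈ 1.05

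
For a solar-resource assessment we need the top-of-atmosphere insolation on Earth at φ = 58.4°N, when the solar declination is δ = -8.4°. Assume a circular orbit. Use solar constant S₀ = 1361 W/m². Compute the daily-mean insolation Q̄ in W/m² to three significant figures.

Q̄ ≈ 146 W/m²

cos H₀ = −tan(+58.4°) tan(-8.400°) = 0.2400, H₀ = 1.3284 rad.
Bracket: H₀ sin φ sin δ + cos φ cos δ sin H₀ = 1.3284×0.85173×-0.14608 + 0.52399×0.98927×0.97077 = -0.165280 + 0.503216 = 0.337936.
Q̄ = (S₀/π) × [bracket] = (1361/π) × 0.337936 = 146.4 W/m².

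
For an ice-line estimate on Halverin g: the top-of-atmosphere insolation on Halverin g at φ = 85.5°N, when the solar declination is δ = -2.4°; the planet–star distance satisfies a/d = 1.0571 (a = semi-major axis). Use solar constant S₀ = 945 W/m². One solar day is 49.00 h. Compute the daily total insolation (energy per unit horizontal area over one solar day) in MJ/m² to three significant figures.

1.44 MJ/m²

cos H₀ = −tan(+85.5°) tan(-2.400°) = 0.5325, H₀ = 1.0092 rad.
Bracket: H₀ sin φ sin δ + cos φ cos δ sin H₀ = 1.0092×0.99692×-0.04188 + 0.07846×0.99912×0.84640 = -0.042135 + 0.066350 = 0.024215.
Inverse-square distance factor (a/d)² = 1.0571² = 1.117460.
Q̄ = (S₀/π) × 1.117460 × [bracket] = (945/π) × 1.117460 × 0.024215 = 8.1395 W/m².
Daily total = Q̄ × 49.00 h × 3600 s/h = 8.1395 × 49.00 × 3600 / 10⁶ = 1.436 MJ/m².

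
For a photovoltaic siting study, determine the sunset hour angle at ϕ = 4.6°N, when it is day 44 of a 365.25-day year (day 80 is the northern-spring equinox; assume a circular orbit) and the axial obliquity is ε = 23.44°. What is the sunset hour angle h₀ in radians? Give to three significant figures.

h₀ = 1.55 rad

Solar longitude: L_s = 360° × (44 − 80)/365.25 = -35.483°, i.e. -35.483° + 360° = 324.517°.
sin δ = sin 23.44° × sin 324.517° = -0.23090, so δ = -13.350°.
cos h₀ = −tan ϕ · tan δ = −tan(+4.6°) × tan(-13.350°) = 0.0191, so h₀ = 1.5517 rad = 88.91°.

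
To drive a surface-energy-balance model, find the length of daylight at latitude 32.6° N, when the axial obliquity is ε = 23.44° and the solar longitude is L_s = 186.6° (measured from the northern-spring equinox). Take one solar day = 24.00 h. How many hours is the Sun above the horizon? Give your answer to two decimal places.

Solar declination: sin δ = sin ε · sin L_s = sin 23.44° × sin 186.6° = -0.04572, so δ = -2.621°.
cos h₀ = −tan ϕ · tan δ = −tan(+32.6°) × tan(-2.621°) = 0.0293, so h₀ = 1.5415 rad = 88.32°.
Daylight = 2h₀/(2π) × 24.00 h = (1.5415/π) × 24.00 = 11.78 h.

11.78 h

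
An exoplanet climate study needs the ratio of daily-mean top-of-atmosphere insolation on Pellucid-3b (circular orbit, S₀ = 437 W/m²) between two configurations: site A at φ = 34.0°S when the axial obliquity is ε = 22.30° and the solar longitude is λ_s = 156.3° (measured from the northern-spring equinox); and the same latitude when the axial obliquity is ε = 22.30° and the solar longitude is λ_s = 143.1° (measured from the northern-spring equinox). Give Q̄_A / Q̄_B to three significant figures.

— Configuration A (φ=-34.0°):
Solar declination: sin δ = sin ε · sin λ_s = sin 22.30° × sin 156.3° = 0.15252, so δ = +8.773°.
cos H₀ = −tan(-34.0°) tan(+8.773°) = 0.1041, H₀ = 1.4665 rad.
Bracket: H₀ sin φ sin δ + cos φ cos δ sin H₀ = 1.4665×-0.55919×0.15252 + 0.82904×0.98830×0.99457 = -0.125074 + 0.814891 = 0.689817.
Q̄ = (S₀/π) × [bracket] = (437/π) × 0.689817 = 95.955 W/m².
— Configuration B (φ=-34.0°):
Solar declination: sin δ = sin ε · sin λ_s = sin 22.30° × sin 143.1° = 0.22783, so δ = +13.170°.
cos H₀ = −tan(-34.0°) tan(+13.170°) = 0.1578, H₀ = 1.4123 rad.
Bracket: H₀ sin φ sin δ + cos φ cos δ sin H₀ = 1.4123×-0.55919×0.22783 + 0.82904×0.97370×0.98747 = -0.179927 + 0.797122 = 0.617195.
Q̄ = (S₀/π) × [bracket] = (437/π) × 0.617195 = 85.853 W/m².
Ratio Q̄_A / Q̄_B = 95.955 / 85.853 = 1.118.

Q̄_A / Q̄_B ≈ 1.12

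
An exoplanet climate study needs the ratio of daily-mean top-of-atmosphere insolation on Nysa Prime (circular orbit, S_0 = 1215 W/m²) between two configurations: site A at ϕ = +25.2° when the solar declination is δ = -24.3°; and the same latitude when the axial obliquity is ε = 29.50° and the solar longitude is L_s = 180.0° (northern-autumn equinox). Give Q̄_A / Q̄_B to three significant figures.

— Configuration A (ϕ=+25.2°):
cos h₀ = −tan(+25.2°) tan(-24.300°) = 0.2125, h₀ = 1.3567 rad.
Bracket: h₀ sin ϕ sin δ + cos ϕ cos δ sin h₀ = 1.3567×0.42578×-0.41151 + 0.90483×0.91140×0.97717 = -0.237711 + 0.805835 = 0.568124.
Q̄ = (S_0/π) × [bracket] = (1215/π) × 0.568124 = 219.72 W/m².
— Configuration B (ϕ=+25.2°):
Solar declination: sin δ = sin ε · sin L_s = sin 29.50° × sin 180.0° = 0.00000, so δ = +0.000°.
cos h₀ = −tan(+25.2°) tan(+0.000°) = -0.0000, h₀ = 1.5708 rad.
Bracket: h₀ sin ϕ sin δ + cos ϕ cos δ sin h₀ = 1.5708×0.42578×0.00000 + 0.90483×1.00000×1.00000 = 0.000000 + 0.904830 = 0.904830.
Q̄ = (S_0/π) × [bracket] = (1215/π) × 0.904830 = 349.94 W/m².
Ratio Q̄_A / Q̄_B = 219.72 / 349.94 = 0.6279.

Q̄_A / Q̄_B ≈ 0.628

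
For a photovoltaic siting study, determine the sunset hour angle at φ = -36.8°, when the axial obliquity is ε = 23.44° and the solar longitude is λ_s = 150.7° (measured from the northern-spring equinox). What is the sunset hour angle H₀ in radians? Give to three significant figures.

Solar declination: sin δ = sin ε · sin λ_s = sin 23.44° × sin 150.7° = 0.19467, so δ = +11.225°.
cos H₀ = −tan φ · tan δ = −tan(-36.8°) × tan(+11.225°) = 0.1485, so H₀ = 1.4218 rad = 81.46°.

H₀ = 1.42 rad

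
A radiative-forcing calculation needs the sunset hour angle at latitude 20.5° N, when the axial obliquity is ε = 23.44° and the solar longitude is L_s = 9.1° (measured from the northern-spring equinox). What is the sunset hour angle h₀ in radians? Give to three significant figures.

h₀ = 1.59 rad

Solar declination: sin δ = sin ε · sin L_s = sin 23.44° × sin 9.1° = 0.06291, so δ = +3.607°.
cos h₀ = −tan ϕ · tan δ = −tan(+20.5°) × tan(+3.607°) = -0.0236, so h₀ = 1.5944 rad = 91.35°.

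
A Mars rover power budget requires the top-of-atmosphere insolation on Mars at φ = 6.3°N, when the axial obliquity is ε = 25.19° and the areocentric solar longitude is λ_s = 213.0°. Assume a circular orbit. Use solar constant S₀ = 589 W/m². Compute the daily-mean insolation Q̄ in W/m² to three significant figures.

sin δ = sin 25.19° × sin 213.0° = -0.23181, so δ = -13.404°.
cos H₀ = −tan(+6.3°) tan(-13.404°) = 0.0263, H₀ = 1.5445 rad.
Bracket: H₀ sin φ sin δ + cos φ cos δ sin H₀ = 1.5445×0.10973×-0.23181 + 0.99396×0.97276×0.99965 = -0.039287 + 0.966546 = 0.927259.
Q̄ = (S₀/π) × [bracket] = (589/π) × 0.927259 = 173.8 W/m².

Q̄ ≈ 174 W/m²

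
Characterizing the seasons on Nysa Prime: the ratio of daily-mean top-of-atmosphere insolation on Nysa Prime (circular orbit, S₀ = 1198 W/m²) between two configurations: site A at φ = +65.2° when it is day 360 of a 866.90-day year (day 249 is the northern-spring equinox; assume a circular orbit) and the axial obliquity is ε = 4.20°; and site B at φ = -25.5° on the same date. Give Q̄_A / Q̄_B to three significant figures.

— Configuration A (φ=+65.2°):
Solar longitude: λ_s = 360° × (360 − 249)/866.90 = 46.095°.
sin δ = sin 4.20° × sin 46.095° = 0.05277, so δ = +3.025°.
cos H₀ = −tan(+65.2°) tan(+3.025°) = -0.1144, H₀ = 1.6854 rad.
Bracket: H₀ sin φ sin δ + cos φ cos δ sin H₀ = 1.6854×0.90778×0.05277 + 0.41945×0.99861×0.99344 = 0.080737 + 0.416119 = 0.496856.
Q̄ = (S₀/π) × [bracket] = (1198/π) × 0.496856 = 189.47 W/m².
— Configuration B (φ=-25.5°):
cos H₀ = −tan(-25.5°) tan(+3.025°) = 0.0252, H₀ = 1.5456 rad.
Bracket: H₀ sin φ sin δ + cos φ cos δ sin H₀ = 1.5456×-0.43051×0.05277 + 0.90259×0.99861×0.99968 = -0.035113 + 0.901047 = 0.865934.
Q̄ = (S₀/π) × [bracket] = (1198/π) × 0.865934 = 330.21 W/m².
Ratio Q̄_A / Q̄_B = 189.47 / 330.21 = 0.5738.

Q̄_A / Q̄_B ≈ 0.574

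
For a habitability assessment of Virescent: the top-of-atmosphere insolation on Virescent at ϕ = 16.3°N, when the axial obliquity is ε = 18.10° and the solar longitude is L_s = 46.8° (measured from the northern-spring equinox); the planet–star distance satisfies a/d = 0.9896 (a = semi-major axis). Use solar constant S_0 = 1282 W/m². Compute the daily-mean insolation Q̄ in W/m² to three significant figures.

Solar declination: sin δ = sin ε · sin L_s = sin 18.10° × sin 46.8° = 0.22647, so δ = +13.090°.
cos h₀ = −tan(+16.3°) tan(+13.090°) = -0.0680, h₀ = 1.6388 rad.
Bracket: h₀ sin ϕ sin δ + cos ϕ cos δ sin h₀ = 1.6388×0.28067×0.22647 + 0.95981×0.97402×0.99769 = 0.104168 + 0.932715 = 1.036883.
Inverse-square distance factor (a/d)² = 0.9896² = 0.979308.
Q̄ = (S_0/π) × 0.979308 × [bracket] = (1282/π) × 0.979308 × 1.036883 = 414.4 W/m².

Q̄ ≈ 414 W/m²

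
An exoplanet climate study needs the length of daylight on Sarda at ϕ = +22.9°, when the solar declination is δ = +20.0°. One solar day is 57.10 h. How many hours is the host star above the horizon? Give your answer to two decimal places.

cos h₀ = −tan ϕ · tan δ = −tan(+22.9°) × tan(+20.000°) = -0.1537, so h₀ = 1.7252 rad = 98.84°.
Daylight = 2h₀/(2π) × 57.10 h = (1.7252/π) × 57.10 = 31.36 h.

31.36 h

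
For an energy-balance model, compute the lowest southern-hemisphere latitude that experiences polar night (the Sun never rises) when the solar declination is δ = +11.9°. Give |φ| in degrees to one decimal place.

Polar night requires cos H₀ = −tan φ tan δ ≥ 1, i.e. tan φ tan δ ≤ −1.
The boundary is |tan φ| · |tan δ| = 1, so |φ| = 90° − |δ| = 90° − 11.9° = 78.1° in the southern hemisphere.

|φ| = 78.1°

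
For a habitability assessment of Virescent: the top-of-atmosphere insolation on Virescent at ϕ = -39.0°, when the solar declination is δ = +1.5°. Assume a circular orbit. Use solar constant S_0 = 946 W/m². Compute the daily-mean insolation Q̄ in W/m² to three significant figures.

Q̄ ≈ 226 W/m²

cos h₀ = −tan(-39.0°) tan(+1.500°) = 0.0212, h₀ = 1.5496 rad.
Bracket: h₀ sin ϕ sin δ + cos ϕ cos δ sin h₀ = 1.5496×-0.62932×0.02618 + 0.77715×0.99966×0.99978 = -0.025531 + 0.776715 = 0.751184.
Q̄ = (S_0/π) × [bracket] = (946/π) × 0.751184 = 226.2 W/m².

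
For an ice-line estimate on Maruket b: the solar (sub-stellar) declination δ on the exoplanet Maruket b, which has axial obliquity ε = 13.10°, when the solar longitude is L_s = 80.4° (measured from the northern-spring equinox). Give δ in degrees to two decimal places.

δ = +12.91°

sin δ = sin ε · sin L_s = sin 13.10° × sin 80.4° = 0.223477.
δ = arcsin(0.223477) = +12.91°.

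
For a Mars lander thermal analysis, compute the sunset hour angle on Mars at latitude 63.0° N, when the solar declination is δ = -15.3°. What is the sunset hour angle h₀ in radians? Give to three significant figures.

cos h₀ = −tan ϕ · tan δ = −tan(+63.0°) × tan(-15.300°) = 0.5369, so h₀ = 1.0040 rad = 57.53°.

h₀ = 1.00 rad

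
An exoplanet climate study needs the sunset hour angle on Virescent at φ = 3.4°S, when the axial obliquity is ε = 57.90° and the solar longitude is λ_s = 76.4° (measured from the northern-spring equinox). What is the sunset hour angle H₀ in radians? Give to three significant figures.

H₀ = 1.48 rad

Solar declination: sin δ = sin ε · sin λ_s = sin 57.90° × sin 76.4° = 0.82337, so δ = +55.424°.
cos H₀ = −tan φ · tan δ = −tan(-3.4°) × tan(+55.424°) = 0.0862, so H₀ = 1.4845 rad = 85.06°.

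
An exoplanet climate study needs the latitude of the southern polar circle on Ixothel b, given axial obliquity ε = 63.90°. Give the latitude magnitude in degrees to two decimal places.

The polar circle is the lowest latitude that experiences at least one full rotation of continuous darkness at the northern-summer solstice; it lies at |φ| = 90° − ε = 90° − 63.90° = 26.10°.

26.10°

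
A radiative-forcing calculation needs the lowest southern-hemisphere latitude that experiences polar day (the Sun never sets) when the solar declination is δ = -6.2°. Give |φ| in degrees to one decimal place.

|φ| = 83.8°

Polar day requires cos H₀ = −tan φ tan δ ≤ −1, i.e. tan φ tan δ ≥ 1.
The boundary is |tan φ| · |tan δ| = 1, so |φ| = 90° − |δ| = 90° − 6.2° = 83.8° in the southern hemisphere.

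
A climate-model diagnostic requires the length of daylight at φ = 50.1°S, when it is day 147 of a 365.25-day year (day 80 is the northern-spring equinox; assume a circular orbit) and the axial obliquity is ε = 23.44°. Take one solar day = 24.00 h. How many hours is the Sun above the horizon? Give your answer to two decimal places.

8.29 h

Solar longitude: λ_s = 360° × (147 − 80)/365.25 = 66.037°.
sin δ = sin 23.44° × sin 66.037° = 0.36350, so δ = +21.315°.
cos H₀ = −tan φ · tan δ = −tan(-50.1°) × tan(+21.315°) = 0.4667, so H₀ = 1.0853 rad = 62.18°.
Daylight = 2H₀/(2π) × 24.00 h = (1.0853/π) × 24.00 = 8.29 h.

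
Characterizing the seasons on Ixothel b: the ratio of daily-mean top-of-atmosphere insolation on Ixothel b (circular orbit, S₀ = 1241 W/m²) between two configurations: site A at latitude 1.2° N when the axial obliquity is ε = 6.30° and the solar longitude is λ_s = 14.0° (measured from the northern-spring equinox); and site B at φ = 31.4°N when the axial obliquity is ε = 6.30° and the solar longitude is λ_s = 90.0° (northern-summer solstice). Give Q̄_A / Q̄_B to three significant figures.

Q̄_A / Q̄_B ≈ 1.06

— Configuration A (φ=+1.2°):
Solar declination: sin δ = sin ε · sin λ_s = sin 6.30° × sin 14.0° = 0.02655, so δ = +1.521°.
cos H₀ = −tan(+1.2°) tan(+1.521°) = -0.0006, H₀ = 1.5714 rad.
Bracket: H₀ sin φ sin δ + cos φ cos δ sin H₀ = 1.5714×0.02094×0.02655 + 0.99978×0.99965×1.00000 = 0.000874 + 0.999430 = 1.000304.
Q̄ = (S₀/π) × [bracket] = (1241/π) × 1.000304 = 395.14 W/m².
— Configuration B (φ=+31.4°):
Solar declination: sin δ = sin ε · sin λ_s = sin 6.30° × sin 90.0° = 0.10973, so δ = +6.300°.
cos H₀ = −tan(+31.4°) tan(+6.300°) = -0.0674, H₀ = 1.6382 rad.
Bracket: H₀ sin φ sin δ + cos φ cos δ sin H₀ = 1.6382×0.52101×0.10973 + 0.85355×0.99396×0.99773 = 0.093657 + 0.846469 = 0.940126.
Q̄ = (S₀/π) × [bracket] = (1241/π) × 0.940126 = 371.37 W/m².
Ratio Q̄_A / Q̄_B = 395.14 / 371.37 = 1.064.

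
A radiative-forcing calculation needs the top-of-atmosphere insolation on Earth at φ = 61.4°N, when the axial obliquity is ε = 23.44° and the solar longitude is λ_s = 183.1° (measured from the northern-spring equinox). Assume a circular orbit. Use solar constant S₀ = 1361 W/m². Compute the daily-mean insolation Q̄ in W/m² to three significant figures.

Q̄ ≈ 195 W/m²

Solar declination: sin δ = sin ε · sin λ_s = sin 23.44° × sin 183.1° = -0.02151, so δ = -1.233°.
cos H₀ = −tan(+61.4°) tan(-1.233°) = 0.0395, H₀ = 1.5313 rad.
Bracket: H₀ sin φ sin δ + cos φ cos δ sin H₀ = 1.5313×0.87798×-0.02151 + 0.47869×0.99977×0.99922 = -0.028919 + 0.478207 = 0.449288.
Q̄ = (S₀/π) × [bracket] = (1361/π) × 0.449288 = 194.6 W/m².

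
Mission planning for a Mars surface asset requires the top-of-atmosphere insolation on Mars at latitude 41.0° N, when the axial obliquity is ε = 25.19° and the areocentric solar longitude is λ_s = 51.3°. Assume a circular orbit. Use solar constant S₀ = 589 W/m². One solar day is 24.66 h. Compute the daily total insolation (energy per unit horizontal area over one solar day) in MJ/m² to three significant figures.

18.1 MJ/m²

sin δ = sin 25.19° × sin 51.3° = 0.33217, so δ = +19.400°.
cos H₀ = −tan(+41.0°) tan(+19.400°) = -0.3061, H₀ = 1.8819 rad.
Bracket: H₀ sin φ sin δ + cos φ cos δ sin H₀ = 1.8819×0.65606×0.33217 + 0.75471×0.94322×0.95199 = 0.410110 + 0.677681 = 1.087791.
Q̄ = (S₀/π) × [bracket] = (589/π) × 1.087791 = 203.94 W/m².
Daily total = Q̄ × 24.66 h × 3600 s/h = 203.94 × 24.66 × 3600 / 10⁶ = 18.10 MJ/m².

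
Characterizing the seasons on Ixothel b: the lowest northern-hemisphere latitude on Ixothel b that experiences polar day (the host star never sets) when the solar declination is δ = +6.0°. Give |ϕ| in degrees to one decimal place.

Polar day requires cos h₀ = −tan ϕ tan δ ≤ −1, i.e. tan ϕ tan δ ≥ 1.
The boundary is |tan ϕ| · |tan δ| = 1, so |ϕ| = 90° − |δ| = 90° − 6.0° = 84.0° in the northern hemisphere.

|ϕ| = 84.0°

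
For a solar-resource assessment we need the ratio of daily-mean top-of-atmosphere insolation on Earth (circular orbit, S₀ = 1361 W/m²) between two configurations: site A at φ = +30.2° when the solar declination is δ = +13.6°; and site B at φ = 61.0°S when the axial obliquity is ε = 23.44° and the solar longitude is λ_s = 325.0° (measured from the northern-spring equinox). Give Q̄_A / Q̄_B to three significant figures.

— Configuration A (φ=+30.2°):
cos H₀ = −tan(+30.2°) tan(+13.600°) = -0.1408, H₀ = 1.7121 rad.
Bracket: H₀ sin φ sin δ + cos φ cos δ sin H₀ = 1.7121×0.50302×0.23514 + 0.86427×0.97196×0.99004 = 0.202507 + 0.831669 = 1.034176.
Q̄ = (S₀/π) × [bracket] = (1361/π) × 1.034176 = 448.03 W/m².
— Configuration B (φ=-61.0°):
Solar declination: sin δ = sin ε · sin λ_s = sin 23.44° × sin 325.0° = -0.22816, so δ = -13.189°.
cos H₀ = −tan(-61.0°) tan(-13.189°) = -0.4228, H₀ = 2.0073 rad.
Bracket: H₀ sin φ sin δ + cos φ cos δ sin H₀ = 2.0073×-0.87462×-0.22816 + 0.48481×0.97362×0.90624 = 0.400563 + 0.427764 = 0.828327.
Q̄ = (S₀/π) × [bracket] = (1361/π) × 0.828327 = 358.85 W/m².
Ratio Q̄_A / Q̄_B = 448.03 / 358.85 = 1.249.

Q̄_A / Q̄_B ≈ 1.25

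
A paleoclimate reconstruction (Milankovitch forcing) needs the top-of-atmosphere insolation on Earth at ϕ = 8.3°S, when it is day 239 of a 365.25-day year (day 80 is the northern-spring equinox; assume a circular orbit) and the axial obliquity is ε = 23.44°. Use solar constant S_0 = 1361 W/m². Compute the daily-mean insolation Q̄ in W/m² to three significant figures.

Q̄ ≈ 408 W/m²

Solar longitude: L_s = 360° × (239 − 80)/365.25 = 156.715°.
sin δ = sin 23.44° × sin 156.715° = 0.15725, so δ = +9.047°.
cos h₀ = −tan(-8.3°) tan(+9.047°) = 0.0232, h₀ = 1.5476 rad.
Bracket: h₀ sin ϕ sin δ + cos ϕ cos δ sin h₀ = 1.5476×-0.14436×0.15725 + 0.98953×0.98756×0.99973 = -0.035131 + 0.976956 = 0.941825.
Q̄ = (S_0/π) × [bracket] = (1361/π) × 0.941825 = 408.0 W/m².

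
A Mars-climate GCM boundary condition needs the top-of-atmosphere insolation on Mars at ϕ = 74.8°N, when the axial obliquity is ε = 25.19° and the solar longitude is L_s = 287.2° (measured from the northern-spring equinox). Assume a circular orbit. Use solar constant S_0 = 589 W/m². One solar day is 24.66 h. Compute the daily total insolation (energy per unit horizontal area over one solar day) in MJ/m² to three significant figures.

Solar declination: sin δ = sin ε · sin L_s = sin 25.19° × sin 287.2° = -0.40659, so δ = -23.991°.
cos h₀ = −tan(+74.8°) tan(-23.991°) = 1.6380 ≥ 1 ⇒ polar night, h₀ = 0 and Q̄ = 0.
Daily total = Q̄ × 24.66 h × 3600 s/h = 0.00 MJ/m².

0.00 MJ/m²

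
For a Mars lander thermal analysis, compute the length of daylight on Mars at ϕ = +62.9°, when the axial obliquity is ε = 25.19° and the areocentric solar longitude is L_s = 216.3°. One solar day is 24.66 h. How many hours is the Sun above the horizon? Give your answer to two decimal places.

sin δ = sin 25.19° × sin 216.3° = -0.25197, so δ = -14.594°.
cos h₀ = −tan ϕ · tan δ = −tan(+62.9°) × tan(-14.594°) = 0.5088, so h₀ = 1.0370 rad = 59.41°.
Daylight = 2h₀/(2π) × 24.66 h = (1.0370/π) × 24.66 = 8.14 h.

8.14 h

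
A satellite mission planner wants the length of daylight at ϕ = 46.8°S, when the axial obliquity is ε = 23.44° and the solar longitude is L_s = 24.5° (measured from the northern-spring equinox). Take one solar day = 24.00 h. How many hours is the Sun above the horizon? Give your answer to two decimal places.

10.63 h

Solar declination: sin δ = sin ε · sin L_s = sin 23.44° × sin 24.5° = 0.16496, so δ = +9.495°.
cos h₀ = −tan ϕ · tan δ = −tan(-46.8°) × tan(+9.495°) = 0.1781, so h₀ = 1.3917 rad = 79.74°.
Daylight = 2h₀/(2π) × 24.00 h = (1.3917/π) × 24.00 = 10.63 h.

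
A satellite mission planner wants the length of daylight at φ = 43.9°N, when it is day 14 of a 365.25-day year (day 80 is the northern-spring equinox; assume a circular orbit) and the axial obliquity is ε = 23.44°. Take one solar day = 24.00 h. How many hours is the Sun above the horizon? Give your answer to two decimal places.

9.09 h

Solar longitude: λ_s = 360° × (14 − 80)/365.25 = -65.051°, i.e. -65.051° + 360° = 294.949°.
sin δ = sin 23.44° × sin 294.949° = -0.36067, so δ = -21.141°.
cos H₀ = −tan φ · tan δ = −tan(+43.9°) × tan(-21.141°) = 0.3721, so H₀ = 1.1895 rad = 68.15°.
Daylight = 2H₀/(2π) × 24.00 h = (1.1895/π) × 24.00 = 9.09 h.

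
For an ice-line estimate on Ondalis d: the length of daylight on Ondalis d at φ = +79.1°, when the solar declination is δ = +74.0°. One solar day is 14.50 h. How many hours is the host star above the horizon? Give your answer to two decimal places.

14.50 h

Sunrise equation: cos H₀ = −tan φ · tan δ = -18.1099 ≤ −1, so the host star never sets (polar day) and H₀ = π.
Daylight = 2H₀/(2π) × 14.50 h = (3.1416/π) × 14.50 = 14.50 h.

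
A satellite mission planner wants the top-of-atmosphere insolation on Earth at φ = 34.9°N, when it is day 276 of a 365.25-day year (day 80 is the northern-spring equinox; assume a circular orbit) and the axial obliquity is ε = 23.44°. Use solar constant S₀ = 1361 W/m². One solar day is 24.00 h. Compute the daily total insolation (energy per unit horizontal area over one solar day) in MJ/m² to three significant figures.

Solar longitude: λ_s = 360° × (276 − 80)/365.25 = 193.183°.
sin δ = sin 23.44° × sin 193.183° = -0.09072, so δ = -5.205°.
cos H₀ = −tan(+34.9°) tan(-5.205°) = 0.0635, H₀ = 1.5072 rad.
Bracket: H₀ sin φ sin δ + cos φ cos δ sin H₀ = 1.5072×0.57215×-0.09072 + 0.82015×0.99588×0.99798 = -0.078232 + 0.815121 = 0.736889.
Q̄ = (S₀/π) × [bracket] = (1361/π) × 0.736889 = 319.23 W/m².
Daily total = Q̄ × 24.00 h × 3600 s/h = 319.23 × 24.00 × 3600 / 10⁶ = 27.58 MJ/m².

27.6 MJ/m²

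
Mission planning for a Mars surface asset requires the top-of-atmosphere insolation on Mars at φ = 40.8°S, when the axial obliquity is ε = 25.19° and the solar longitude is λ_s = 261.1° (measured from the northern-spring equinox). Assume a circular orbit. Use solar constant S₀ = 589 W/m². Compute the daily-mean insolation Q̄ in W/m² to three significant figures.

Q̄ ≈ 220 W/m²

Solar declination: sin δ = sin ε · sin λ_s = sin 25.19° × sin 261.1° = -0.42050, so δ = -24.866°.
cos H₀ = −tan(-40.8°) tan(-24.866°) = -0.4001, H₀ = 1.9824 rad.
Bracket: H₀ sin φ sin δ + cos φ cos δ sin H₀ = 1.9824×-0.65342×-0.42050 + 0.75700×0.90729×0.91649 = 0.544690 + 0.629462 = 1.174152.
Q̄ = (S₀/π) × [bracket] = (589/π) × 1.174152 = 220.1 W/m².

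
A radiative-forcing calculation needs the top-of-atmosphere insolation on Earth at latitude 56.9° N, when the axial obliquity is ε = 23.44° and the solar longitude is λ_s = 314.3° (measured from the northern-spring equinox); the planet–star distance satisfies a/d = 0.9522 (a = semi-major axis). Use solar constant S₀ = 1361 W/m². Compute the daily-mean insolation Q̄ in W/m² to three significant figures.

Solar declination: sin δ = sin ε · sin λ_s = sin 23.44° × sin 314.3° = -0.28469, so δ = -16.541°.
cos H₀ = −tan(+56.9°) tan(-16.541°) = 0.4556, H₀ = 1.0978 rad.
Bracket: H₀ sin φ sin δ + cos φ cos δ sin H₀ = 1.0978×0.83772×-0.28469 + 0.54610×0.95862×0.89020 = -0.261815 + 0.466022 = 0.204207.
Inverse-square distance factor (a/d)² = 0.9522² = 0.906685.
Q̄ = (S₀/π) × 0.906685 × [bracket] = (1361/π) × 0.906685 × 0.204207 = 80.21 W/m².

Q̄ ≈ 80.2 W/m²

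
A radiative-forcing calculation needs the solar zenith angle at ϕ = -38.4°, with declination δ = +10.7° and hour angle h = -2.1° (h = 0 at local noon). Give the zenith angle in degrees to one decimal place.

cos θ_z = sin ϕ sin δ + cos ϕ cos δ cos h = -0.115326 + 0.769550 = 0.654224.
θ_z = arccos(0.654224) = 49.1°.

θ_z = 49.1°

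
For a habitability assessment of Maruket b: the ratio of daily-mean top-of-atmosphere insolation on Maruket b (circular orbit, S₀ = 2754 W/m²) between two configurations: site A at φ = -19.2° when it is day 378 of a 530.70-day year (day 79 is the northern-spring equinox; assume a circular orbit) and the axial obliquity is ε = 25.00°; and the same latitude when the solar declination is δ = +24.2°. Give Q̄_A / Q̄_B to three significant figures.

— Configuration A (φ=-19.2°):
Solar longitude: λ_s = 360° × (378 − 79)/530.70 = 202.826°.
sin δ = sin 25.00° × sin 202.826° = -0.16395, so δ = -9.436°.
cos H₀ = −tan(-19.2°) tan(-9.436°) = -0.0579, H₀ = 1.6287 rad.
Bracket: H₀ sin φ sin δ + cos φ cos δ sin H₀ = 1.6287×-0.32887×-0.16395 + 0.94438×0.98647×0.99832 = 0.087817 + 0.930037 = 1.017854.
Q̄ = (S₀/π) × [bracket] = (2754/π) × 1.017854 = 892.28 W/m².
— Configuration B (φ=-19.2°):
cos H₀ = −tan(-19.2°) tan(+24.200°) = 0.1565, H₀ = 1.4136 rad.
Bracket: H₀ sin φ sin δ + cos φ cos δ sin H₀ = 1.4136×-0.32887×0.40992 + 0.94438×0.91212×0.98768 = -0.190568 + 0.850776 = 0.660208.
Q̄ = (S₀/π) × [bracket] = (2754/π) × 0.660208 = 578.76 W/m².
Ratio Q̄_A / Q̄_B = 892.28 / 578.76 = 1.542.

Q̄_A / Q̄_B ≈ 1.54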